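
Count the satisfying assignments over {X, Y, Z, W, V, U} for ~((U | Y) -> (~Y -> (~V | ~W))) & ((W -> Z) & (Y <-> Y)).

Initial set: {(~((U | Y) -> (~Y -> (~V | ~W))) & ((W -> Z) & (Y <-> Y)))}.
(~((U | Y) -> (~Y -> (~V | ~W))) & ((W -> Z) & (Y <-> Y))): α-rule — add ~((U | Y) -> (~Y -> (~V | ~W))), ((W -> Z) & (Y <-> Y)).
~((U | Y) -> (~Y -> (~V | ~W))): α-rule — add (U | Y), ~(~Y -> (~V | ~W)).
((W -> Z) & (Y <-> Y)): α-rule — add (W -> Z), (Y <-> Y).
~(~Y -> (~V | ~W)): α-rule — add ~Y, ~(~V | ~W).
~(~V | ~W): α-rule — add ~~V, ~~W.
(U | Y): β-rule — branch into U  //  Y.
  branch 1 (add U):
    (W -> Z): β-rule — branch into ~W  //  Z.
      branch 1.1 (add ~W):
        × closes — contains both W and ~W.
      branch 1.2 (add Z):
        (Y <-> Y): β-rule — branch into Y, Y  //  ~Y, ~Y.
          branch 1.2.1 (add Y, Y):
            × closes — contains both Y and ~Y.
          branch 1.2.2 (add ~Y, ~Y):
            ○ open, literals {U=1, V=1, W=1, Y=0, Z=1}.
  branch 2 (add Y):
    × closes — contains both Y and ~Y.
3 branches closed, 1 open.
Each open branch fixes some atoms; the unmentioned ones are free. Counting distinct full assignments: branch {U=1, V=1, W=1, Y=0, Z=1} (X) contributes 2 new. Total: 2.

2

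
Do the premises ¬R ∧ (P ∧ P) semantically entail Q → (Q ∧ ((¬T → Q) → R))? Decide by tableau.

Initial set: {T (¬R ∧ (P ∧ P)); F (Q → (Q ∧ ((¬T → Q) → R)))}.
T (¬R ∧ (P ∧ P)): α-rule — add T ¬R, T (P ∧ P).
F (Q → (Q ∧ ((¬T → Q) → R))): α-rule — add T Q, F (Q ∧ ((¬T → Q) → R)).
T (P ∧ P): α-rule — add T P, T P.
F (Q ∧ ((¬T → Q) → R)): β-rule — branch into F Q  //  F ((¬T → Q) → R).
  branch 1 (add F Q):
    × closes — contains both Q and ¬Q.
  branch 2 (add F ((¬T → Q) → R)):
    F ((¬T → Q) → R): α-rule — add T (¬T → Q), F R.
    T (¬T → Q): β-rule — branch into F ¬T  //  T Q.
      branch 2.1 (add F ¬T):
        ○ open, literals {P=1, Q=1, R=0, T=1}.
      branch 2.2 (add T Q):
        ○ open, literals {P=1, Q=1, R=0}.
1 branch closed, 2 open.
An open branch gives a countermodel: P=1, Q=1, R=0, T=1 (unmentioned atoms arbitrary); the premises hold there but the conclusion fails.

No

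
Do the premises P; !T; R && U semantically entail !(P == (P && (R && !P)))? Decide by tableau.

Initial set: {T P; T !T; T (R && U); F !(P == (P && (R && !P)))}.
T (R && U): α-rule — add T R, T U.
F !(P == (P && (R && !P))): β-rule — branch into T P, T (P && (R && !P))  //  F P, F (P && (R && !P)).
  branch 1 (add T P, T (P && (R && !P))):
    T (P && (R && !P)): α-rule — add T P, T (R && !P).
    T (R && !P): α-rule — add T R, T !P.
    × closes — contains both P and !P.
  branch 2 (add F P, F (P && (R && !P))):
    × closes — contains both P and !P.
All 2 branches close.
Every branch closed, so the premises entail the conclusion.

Yes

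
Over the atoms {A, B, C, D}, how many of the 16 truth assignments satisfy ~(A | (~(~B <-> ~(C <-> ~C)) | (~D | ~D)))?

Initial set: {T ~(A | (~(~B <-> ~(C <-> ~C)) | (~D | ~D)))}.
T ~(A | (~(~B <-> ~(C <-> ~C)) | (~D | ~D))): α-rule — add F A, F (~(~B <-> ~(C <-> ~C)) | (~D | ~D)).
F (~(~B <-> ~(C <-> ~C)) | (~D | ~D)): α-rule — add F ~(~B <-> ~(C <-> ~C)), F (~D | ~D).
F (~D | ~D): α-rule — add F ~D, F ~D.
F ~(~B <-> ~(C <-> ~C)): β-rule — branch into T ~B, T ~(C <-> ~C)  //  F ~B, F ~(C <-> ~C).
  branch 1 (add T ~B, T ~(C <-> ~C)):
    T ~(C <-> ~C): β-rule — branch into T C, F ~C  //  F C, T ~C.
      branch 1.1 (add T C, F ~C):
        ○ open, literals {A=false, B=false, C=true, D=true}.
      branch 1.2 (add F C, T ~C):
        ○ open, literals {A=false, B=false, C=false, D=true}.
  branch 2 (add F ~B, F ~(C <-> ~C)):
    F ~(C <-> ~C): β-rule — branch into T C, T ~C  //  F C, F ~C.
      branch 2.1 (add T C, T ~C):
        × closes — contains both C and ~C.
      branch 2.2 (add F C, F ~C):
        × closes — contains both C and ~C.
2 branches closed, 2 open.
Each open branch fixes some atoms; the unmentioned ones are free. Counting distinct full assignments: branch {A=false, B=false, C=true, D=true} (none free) contributes 1 new; branch {A=false, B=false, C=false, D=true} (none free) contributes 1 new. Total: 2.

2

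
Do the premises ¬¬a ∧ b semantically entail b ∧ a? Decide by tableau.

Yes

Initial set: {(¬¬a ∧ b); ¬(b ∧ a)}.
(¬¬a ∧ b): α-rule — add ¬¬a, b.
¬¬a: drop double negation, giving a.
¬(b ∧ a): β-rule — branch into ¬b  //  ¬a.
  branch 1 (add ¬b):
    × closes — contains both b and ¬b.
  branch 2 (add ¬a):
    × closes — contains both a and ¬a.
All 2 branches close.
Every branch closed, so the premises entail the conclusion.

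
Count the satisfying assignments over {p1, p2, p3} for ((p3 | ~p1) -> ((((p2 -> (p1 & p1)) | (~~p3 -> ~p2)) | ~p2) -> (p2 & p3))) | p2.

Initial set: {(((p3 | ~p1) -> ((((p2 -> (p1 & p1)) | (~~p3 -> ~p2)) | ~p2) -> (p2 & p3))) | p2)}.
(((p3 | ~p1) -> ((((p2 -> (p1 & p1)) | (~~p3 -> ~p2)) | ~p2) -> (p2 & p3))) | p2): β-rule — branch into ((p3 | ~p1) -> ((((p2 -> (p1 & p1)) | (~~p3 -> ~p2)) | ~p2) -> (p2 & p3)))  //  p2.
  branch 1 (add ((p3 | ~p1) -> ((((p2 -> (p1 & p1)) | (~~p3 -> ~p2)) | ~p2) -> (p2 & p3)))):
    ((p3 | ~p1) -> ((((p2 -> (p1 & p1)) | (~~p3 -> ~p2)) | ~p2) -> (p2 & p3))): β-rule — branch into ~(p3 | ~p1)  //  ((((p2 -> (p1 & p1)) | (~~p3 -> ~p2)) | ~p2) -> (p2 & p3)).
      branch 1.1 (add ~(p3 | ~p1)):
        ~(p3 | ~p1): α-rule — add ~p3, ~~p1.
        ○ open, literals {p1=true, p3=false}.
      branch 1.2 (add ((((p2 -> (p1 & p1)) | (~~p3 -> ~p2)) | ~p2) -> (p2 & p3))):
        ((((p2 -> (p1 & p1)) | (~~p3 -> ~p2)) | ~p2) -> (p2 & p3)): β-rule — branch into ~(((p2 -> (p1 & p1)) | (~~p3 -> ~p2)) | ~p2)  //  (p2 & p3).
          branch 1.2.1 (add ~(((p2 -> (p1 & p1)) | (~~p3 -> ~p2)) | ~p2)):
            ~(((p2 -> (p1 & p1)) | (~~p3 -> ~p2)) | ~p2): α-rule — add ~((p2 -> (p1 & p1)) | (~~p3 -> ~p2)), ~~p2.
            ~((p2 -> (p1 & p1)) | (~~p3 -> ~p2)): α-rule — add ~(p2 -> (p1 & p1)), ~(~~p3 -> ~p2).
            ~(p2 -> (p1 & p1)): α-rule — add p2, ~(p1 & p1).
            ~(~~p3 -> ~p2): α-rule — add ~~p3, ~~p2.
            ~~p3: drop double negation, giving p3.
            ~(p1 & p1): β-rule — branch into ~p1  //  ~p1.
              branch 1.2.1.1 (add ~p1):
                ○ open, literals {p1=false, p2=true, p3=true}.
              branch 1.2.1.2 (add ~p1):
                ○ open, literals {p1=false, p2=true, p3=true}.
          branch 1.2.2 (add (p2 & p3)):
            (p2 & p3): α-rule — add p2, p3.
            ○ open, literals {p2=true, p3=true}.
  branch 2 (add p2):
    ○ open, literals {p2=true}.
0 branches closed, 5 open.
Each open branch fixes some atoms; the unmentioned ones are free. Counting distinct full assignments: branch {p1=true, p3=false} (p2) contributes 2 new; branch {p1=false, p2=true, p3=true} (none free) contributes 1 new; branch {p1=false, p2=true, p3=true} (none free) contributes 0 new; branch {p2=true, p3=true} (p1) contributes 1 new; branch {p2=true} (p1, p3) contributes 1 new. Total: 5.

5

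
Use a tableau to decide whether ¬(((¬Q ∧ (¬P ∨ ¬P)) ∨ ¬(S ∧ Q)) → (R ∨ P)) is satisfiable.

Satisfiable

Initial set: {¬(((¬Q ∧ (¬P ∨ ¬P)) ∨ ¬(S ∧ Q)) → (R ∨ P))}.
¬(((¬Q ∧ (¬P ∨ ¬P)) ∨ ¬(S ∧ Q)) → (R ∨ P)): α-rule — add ((¬Q ∧ (¬P ∨ ¬P)) ∨ ¬(S ∧ Q)), ¬(R ∨ P).
¬(R ∨ P): α-rule — add ¬R, ¬P.
((¬Q ∧ (¬P ∨ ¬P)) ∨ ¬(S ∧ Q)): β-rule — branch into (¬Q ∧ (¬P ∨ ¬P))  //  ¬(S ∧ Q).
  branch 1 (add (¬Q ∧ (¬P ∨ ¬P))):
    (¬Q ∧ (¬P ∨ ¬P)): α-rule — add ¬Q, (¬P ∨ ¬P).
    (¬P ∨ ¬P): β-rule — branch into ¬P  //  ¬P.
      branch 1.1 (add ¬P):
        ○ open, literals {P=F, Q=F, R=F}.
      branch 1.2 (add ¬P):
        ○ open, literals {P=F, Q=F, R=F}.
  branch 2 (add ¬(S ∧ Q)):
    ¬(S ∧ Q): β-rule — branch into ¬S  //  ¬Q.
      branch 2.1 (add ¬S):
        ○ open, literals {P=F, R=F, S=F}.
      branch 2.2 (add ¬Q):
        ○ open, literals {P=F, Q=F, R=F}.
0 branches closed, 4 open.
An open branch gives a satisfying assignment: P=F, Q=F, R=F.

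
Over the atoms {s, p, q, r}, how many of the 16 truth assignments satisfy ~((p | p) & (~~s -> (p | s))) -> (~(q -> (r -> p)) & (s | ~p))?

10

Initial set: {T (~((p | p) & (~~s -> (p | s))) -> (~(q -> (r -> p)) & (s | ~p)))}.
T (~((p | p) & (~~s -> (p | s))) -> (~(q -> (r -> p)) & (s | ~p))): β-rule — branch into F ~((p | p) & (~~s -> (p | s)))  //  T (~(q -> (r -> p)) & (s | ~p)).
  branch 1 (add F ~((p | p) & (~~s -> (p | s)))):
    F ~((p | p) & (~~s -> (p | s))): α-rule — add T (p | p), T (~~s -> (p | s)).
    T (p | p): β-rule — branch into T p  //  T p.
      branch 1.1 (add T p):
        T (~~s -> (p | s)): β-rule — branch into F ~~s  //  T (p | s).
          branch 1.1.1 (add F ~~s):
            F ~~s: drop double negation, giving F s.
            ○ open, literals {p=1, s=0}.
          branch 1.1.2 (add T (p | s)):
            T (p | s): β-rule — branch into T p  //  T s.
              branch 1.1.2.1 (add T p):
                ○ open, literals {p=1}.
              branch 1.1.2.2 (add T s):
                ○ open, literals {p=1, s=1}.
      branch 1.2 (add T p):
        T (~~s -> (p | s)): β-rule — branch into F ~~s  //  T (p | s).
          branch 1.2.1 (add F ~~s):
            F ~~s: drop double negation, giving F s.
            ○ open, literals {p=1, s=0}.
          branch 1.2.2 (add T (p | s)):
            T (p | s): β-rule — branch into T p  //  T s.
              branch 1.2.2.1 (add T p):
                ○ open, literals {p=1}.
              branch 1.2.2.2 (add T s):
                ○ open, literals {p=1, s=1}.
  branch 2 (add T (~(q -> (r -> p)) & (s | ~p))):
    T (~(q -> (r -> p)) & (s | ~p)): α-rule — add T ~(q -> (r -> p)), T (s | ~p).
    T ~(q -> (r -> p)): α-rule — add T q, F (r -> p).
    F (r -> p): α-rule — add T r, F p.
    T (s | ~p): β-rule — branch into T s  //  T ~p.
      branch 2.1 (add T s):
        ○ open, literals {p=0, q=1, r=1, s=1}.
      branch 2.2 (add T ~p):
        ○ open, literals {p=0, q=1, r=1}.
0 branches closed, 8 open.
Each open branch fixes some atoms; the unmentioned ones are free. Counting distinct full assignments: branch {p=1, s=0} (q, r) contributes 4 new; branch {p=1} (s, q, r) contributes 4 new; branch {p=1, s=1} (q, r) contributes 0 new; branch {p=1, s=0} (q, r) contributes 0 new; branch {p=1} (s, q, r) contributes 0 new; branch {p=1, s=1} (q, r) contributes 0 new; branch {p=0, q=1, r=1, s=1} (none free) contributes 1 new; branch {p=0, q=1, r=1} (s) contributes 1 new. Total: 10.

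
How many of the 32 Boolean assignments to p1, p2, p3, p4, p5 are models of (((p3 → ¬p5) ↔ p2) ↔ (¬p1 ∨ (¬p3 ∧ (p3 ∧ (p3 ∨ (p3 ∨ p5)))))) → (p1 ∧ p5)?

20

Initial set: {((((p3 → ¬p5) ↔ p2) ↔ (¬p1 ∨ (¬p3 ∧ (p3 ∧ (p3 ∨ (p3 ∨ p5)))))) → (p1 ∧ p5))}.
((((p3 → ¬p5) ↔ p2) ↔ (¬p1 ∨ (¬p3 ∧ (p3 ∧ (p3 ∨ (p3 ∨ p5)))))) → (p1 ∧ p5)): β-rule — branch into ¬(((p3 → ¬p5) ↔ p2) ↔ (¬p1 ∨ (¬p3 ∧ (p3 ∧ (p3 ∨ (p3 ∨ p5))))))  //  (p1 ∧ p5).
  branch 1 (add ¬(((p3 → ¬p5) ↔ p2) ↔ (¬p1 ∨ (¬p3 ∧ (p3 ∧ (p3 ∨ (p3 ∨ p5))))))):
    ¬(((p3 → ¬p5) ↔ p2) ↔ (¬p1 ∨ (¬p3 ∧ (p3 ∧ (p3 ∨ (p3 ∨ p5)))))): β-rule — branch into ((p3 → ¬p5) ↔ p2), ¬(¬p1 ∨ (¬p3 ∧ (p3 ∧ (p3 ∨ (p3 ∨ p5)))))  //  ¬((p3 → ¬p5) ↔ p2), (¬p1 ∨ (¬p3 ∧ (p3 ∧ (p3 ∨ (p3 ∨ p5))))).
      branch 1.1 (add ((p3 → ¬p5) ↔ p2), ¬(¬p1 ∨ (¬p3 ∧ (p3 ∧ (p3 ∨ (p3 ∨ p5)))))):
        ¬(¬p1 ∨ (¬p3 ∧ (p3 ∧ (p3 ∨ (p3 ∨ p5))))): α-rule — add ¬¬p1, ¬(¬p3 ∧ (p3 ∧ (p3 ∨ (p3 ∨ p5)))).
        ((p3 → ¬p5) ↔ p2): β-rule — branch into (p3 → ¬p5), p2  //  ¬(p3 → ¬p5), ¬p2.
          branch 1.1.1 (add (p3 → ¬p5), p2):
            ¬(¬p3 ∧ (p3 ∧ (p3 ∨ (p3 ∨ p5)))): β-rule — branch into ¬¬p3  //  ¬(p3 ∧ (p3 ∨ (p3 ∨ p5))).
              branch 1.1.1.1 (add ¬¬p3):
                (p3 → ¬p5): β-rule — branch into ¬p3  //  ¬p5.
                  branch 1.1.1.1.1 (add ¬p3):
                    × closes — contains both p3 and ¬p3.
                  branch 1.1.1.1.2 (add ¬p5):
                    ○ open, literals {p1=1, p2=1, p3=1, p5=0}.
              branch 1.1.1.2 (add ¬(p3 ∧ (p3 ∨ (p3 ∨ p5)))):
                (p3 → ¬p5): β-rule — branch into ¬p3  //  ¬p5.
                  branch 1.1.1.2.1 (add ¬p3):
                    ¬(p3 ∧ (p3 ∨ (p3 ∨ p5))): β-rule — branch into ¬p3  //  ¬(p3 ∨ (p3 ∨ p5)).
                      branch 1.1.1.2.1.1 (add ¬p3):
                        ○ open, literals {p1=1, p2=1, p3=0}.
                      branch 1.1.1.2.1.2 (add ¬(p3 ∨ (p3 ∨ p5))):
                        ¬(p3 ∨ (p3 ∨ p5)): α-rule — add ¬p3, ¬(p3 ∨ p5).
                        ¬(p3 ∨ p5): α-rule — add ¬p3, ¬p5.
                        ○ open, literals {p1=1, p2=1, p3=0, p5=0}.
                  branch 1.1.1.2.2 (add ¬p5):
                    ¬(p3 ∧ (p3 ∨ (p3 ∨ p5))): β-rule — branch into ¬p3  //  ¬(p3 ∨ (p3 ∨ p5)).
                      branch 1.1.1.2.2.1 (add ¬p3):
                        ○ open, literals {p1=1, p2=1, p3=0, p5=0}.
                      branch 1.1.1.2.2.2 (add ¬(p3 ∨ (p3 ∨ p5))):
                        ¬(p3 ∨ (p3 ∨ p5)): α-rule — add ¬p3, ¬(p3 ∨ p5).
                        ¬(p3 ∨ p5): α-rule — add ¬p3, ¬p5.
                        ○ open, literals {p1=1, p2=1, p3=0, p5=0}.
          branch 1.1.2 (add ¬(p3 → ¬p5), ¬p2):
            ¬(p3 → ¬p5): α-rule — add p3, ¬¬p5.
            ¬(¬p3 ∧ (p3 ∧ (p3 ∨ (p3 ∨ p5)))): β-rule — branch into ¬¬p3  //  ¬(p3 ∧ (p3 ∨ (p3 ∨ p5))).
              branch 1.1.2.1 (add ¬¬p3):
                ○ open, literals {p1=1, p2=0, p3=1, p5=1}.
              branch 1.1.2.2 (add ¬(p3 ∧ (p3 ∨ (p3 ∨ p5)))):
                ¬(p3 ∧ (p3 ∨ (p3 ∨ p5))): β-rule — branch into ¬p3  //  ¬(p3 ∨ (p3 ∨ p5)).
                  branch 1.1.2.2.1 (add ¬p3):
                    × closes — contains both p3 and ¬p3.
                  branch 1.1.2.2.2 (add ¬(p3 ∨ (p3 ∨ p5))):
                    ¬(p3 ∨ (p3 ∨ p5)): α-rule — add ¬p3, ¬(p3 ∨ p5).
                    × closes — contains both p3 and ¬p3.
      branch 1.2 (add ¬((p3 → ¬p5) ↔ p2), (¬p1 ∨ (¬p3 ∧ (p3 ∧ (p3 ∨ (p3 ∨ p5)))))):
        ¬((p3 → ¬p5) ↔ p2): β-rule — branch into (p3 → ¬p5), ¬p2  //  ¬(p3 → ¬p5), p2.
          branch 1.2.1 (add (p3 → ¬p5), ¬p2):
            (¬p1 ∨ (¬p3 ∧ (p3 ∧ (p3 ∨ (p3 ∨ p5))))): β-rule — branch into ¬p1  //  (¬p3 ∧ (p3 ∧ (p3 ∨ (p3 ∨ p5)))).
              branch 1.2.1.1 (add ¬p1):
                (p3 → ¬p5): β-rule — branch into ¬p3  //  ¬p5.
                  branch 1.2.1.1.1 (add ¬p3):
                    ○ open, literals {p1=0, p2=0, p3=0}.
                  branch 1.2.1.1.2 (add ¬p5):
                    ○ open, literals {p1=0, p2=0, p5=0}.
              branch 1.2.1.2 (add (¬p3 ∧ (p3 ∧ (p3 ∨ (p3 ∨ p5))))):
                (¬p3 ∧ (p3 ∧ (p3 ∨ (p3 ∨ p5)))): α-rule — add ¬p3, (p3 ∧ (p3 ∨ (p3 ∨ p5))).
                (p3 ∧ (p3 ∨ (p3 ∨ p5))): α-rule — add p3, (p3 ∨ (p3 ∨ p5)).
                × closes — contains both p3 and ¬p3.
          branch 1.2.2 (add ¬(p3 → ¬p5), p2):
            ¬(p3 → ¬p5): α-rule — add p3, ¬¬p5.
            (¬p1 ∨ (¬p3 ∧ (p3 ∧ (p3 ∨ (p3 ∨ p5))))): β-rule — branch into ¬p1  //  (¬p3 ∧ (p3 ∧ (p3 ∨ (p3 ∨ p5)))).
              branch 1.2.2.1 (add ¬p1):
                ○ open, literals {p1=0, p2=1, p3=1, p5=1}.
              branch 1.2.2.2 (add (¬p3 ∧ (p3 ∧ (p3 ∨ (p3 ∨ p5))))):
                (¬p3 ∧ (p3 ∧ (p3 ∨ (p3 ∨ p5)))): α-rule — add ¬p3, (p3 ∧ (p3 ∨ (p3 ∨ p5))).
                × closes — contains both p3 and ¬p3.
  branch 2 (add (p1 ∧ p5)):
    (p1 ∧ p5): α-rule — add p1, p5.
    ○ open, literals {p1=1, p5=1}.
5 branches closed, 10 open.
Each open branch fixes some atoms; the unmentioned ones are free. Counting distinct full assignments: branch {p1=1, p2=1, p3=1, p5=0} (p4) contributes 2 new; branch {p1=1, p2=1, p3=0} (p4, p5) contributes 4 new; branch {p1=1, p2=1, p3=0, p5=0} (p4) contributes 0 new; branch {p1=1, p2=1, p3=0, p5=0} (p4) contributes 0 new; branch {p1=1, p2=1, p3=0, p5=0} (p4) contributes 0 new; branch {p1=1, p2=0, p3=1, p5=1} (p4) contributes 2 new; branch {p1=0, p2=0, p3=0} (p4, p5) contributes 4 new; branch {p1=0, p2=0, p5=0} (p3, p4) contributes 2 new; branch {p1=0, p2=1, p3=1, p5=1} (p4) contributes 2 new; branch {p1=1, p5=1} (p2, p3, p4) contributes 4 new. Total: 20.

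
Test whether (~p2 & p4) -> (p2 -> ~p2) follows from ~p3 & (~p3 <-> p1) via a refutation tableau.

Initial set: {(~p3 & (~p3 <-> p1)); ~((~p2 & p4) -> (p2 -> ~p2))}.
(~p3 & (~p3 <-> p1)): α-rule — add ~p3, (~p3 <-> p1).
~((~p2 & p4) -> (p2 -> ~p2)): α-rule — add (~p2 & p4), ~(p2 -> ~p2).
(~p2 & p4): α-rule — add ~p2, p4.
~(p2 -> ~p2): α-rule — add p2, ~~p2.
× closes — contains both p2 and ~p2.
All 1 branch closes.
Every branch closed, so the premises entail the conclusion.

Yes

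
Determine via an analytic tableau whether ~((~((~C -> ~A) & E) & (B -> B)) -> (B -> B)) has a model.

Unsatisfiable

Initial set: {T ~((~((~C -> ~A) & E) & (B -> B)) -> (B -> B))}.
T ~((~((~C -> ~A) & E) & (B -> B)) -> (B -> B)): α-rule — add T (~((~C -> ~A) & E) & (B -> B)), F (B -> B).
T (~((~C -> ~A) & E) & (B -> B)): α-rule — add T ~((~C -> ~A) & E), T (B -> B).
F (B -> B): α-rule — add T B, F B.
× closes — contains both B and ~B.
All 1 branch closes.
Every branch closed; the formula is unsatisfiable.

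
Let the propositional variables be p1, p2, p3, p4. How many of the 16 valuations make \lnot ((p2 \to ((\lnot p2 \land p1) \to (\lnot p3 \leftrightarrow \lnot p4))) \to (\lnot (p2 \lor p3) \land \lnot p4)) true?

Initial set: {\lnot ((p2 \to ((\lnot p2 \land p1) \to (\lnot p3 \leftrightarrow \lnot p4))) \to (\lnot (p2 \lor p3) \land \lnot p4))}.
\lnot ((p2 \to ((\lnot p2 \land p1) \to (\lnot p3 \leftrightarrow \lnot p4))) \to (\lnot (p2 \lor p3) \land \lnot p4)): α-rule — add (p2 \to ((\lnot p2 \land p1) \to (\lnot p3 \leftrightarrow \lnot p4))), \lnot (\lnot (p2 \lor p3) \land \lnot p4).
(p2 \to ((\lnot p2 \land p1) \to (\lnot p3 \leftrightarrow \lnot p4))): β-rule — branch into \lnot p2  //  ((\lnot p2 \land p1) \to (\lnot p3 \leftrightarrow \lnot p4)).
  branch 1 (add \lnot p2):
    \lnot (\lnot (p2 \lor p3) \land \lnot p4): β-rule — branch into \lnot \lnot (p2 \lor p3)  //  \lnot \lnot p4.
      branch 1.1 (add \lnot \lnot (p2 \lor p3)):
        \lnot \lnot (p2 \lor p3): β-rule — branch into p2  //  p3.
          branch 1.1.1 (add p2):
            × closes — contains both p2 and \lnot p2.
          branch 1.1.2 (add p3):
            ○ open, literals {p2=0, p3=1}.
      branch 1.2 (add \lnot \lnot p4):
        ○ open, literals {p2=0, p4=1}.
  branch 2 (add ((\lnot p2 \land p1) \to (\lnot p3 \leftrightarrow \lnot p4))):
    \lnot (\lnot (p2 \lor p3) \land \lnot p4): β-rule — branch into \lnot \lnot (p2 \lor p3)  //  \lnot \lnot p4.
      branch 2.1 (add \lnot \lnot (p2 \lor p3)):
        ((\lnot p2 \land p1) \to (\lnot p3 \leftrightarrow \lnot p4)): β-rule — branch into \lnot (\lnot p2 \land p1)  //  (\lnot p3 \leftrightarrow \lnot p4).
          branch 2.1.1 (add \lnot (\lnot p2 \land p1)):
            \lnot \lnot (p2 \lor p3): β-rule — branch into p2  //  p3.
              branch 2.1.1.1 (add p2):
                \lnot (\lnot p2 \land p1): β-rule — branch into \lnot \lnot p2  //  \lnot p1.
                  branch 2.1.1.1.1 (add \lnot \lnot p2):
                    ○ open, literals {p2=1}.
                  branch 2.1.1.1.2 (add \lnot p1):
                    ○ open, literals {p1=0, p2=1}.
              branch 2.1.1.2 (add p3):
                \lnot (\lnot p2 \land p1): β-rule — branch into \lnot \lnot p2  //  \lnot p1.
                  branch 2.1.1.2.1 (add \lnot \lnot p2):
                    ○ open, literals {p2=1, p3=1}.
                  branch 2.1.1.2.2 (add \lnot p1):
                    ○ open, literals {p1=0, p3=1}.
          branch 2.1.2 (add (\lnot p3 \leftrightarrow \lnot p4)):
            \lnot \lnot (p2 \lor p3): β-rule — branch into p2  //  p3.
              branch 2.1.2.1 (add p2):
                (\lnot p3 \leftrightarrow \lnot p4): β-rule — branch into \lnot p3, \lnot p4  //  \lnot \lnot p3, \lnot \lnot p4.
                  branch 2.1.2.1.1 (add \lnot p3, \lnot p4):
                    ○ open, literals {p2=1, p3=0, p4=0}.
                  branch 2.1.2.1.2 (add \lnot \lnot p3, \lnot \lnot p4):
                    ○ open, literals {p2=1, p3=1, p4=1}.
              branch 2.1.2.2 (add p3):
                (\lnot p3 \leftrightarrow \lnot p4): β-rule — branch into \lnot p3, \lnot p4  //  \lnot \lnot p3, \lnot \lnot p4.
                  branch 2.1.2.2.1 (add \lnot p3, \lnot p4):
                    × closes — contains both p3 and \lnot p3.
                  branch 2.1.2.2.2 (add \lnot \lnot p3, \lnot \lnot p4):
                    ○ open, literals {p3=1, p4=1}.
      branch 2.2 (add \lnot \lnot p4):
        ((\lnot p2 \land p1) \to (\lnot p3 \leftrightarrow \lnot p4)): β-rule — branch into \lnot (\lnot p2 \land p1)  //  (\lnot p3 \leftrightarrow \lnot p4).
          branch 2.2.1 (add \lnot (\lnot p2 \land p1)):
            \lnot (\lnot p2 \land p1): β-rule — branch into \lnot \lnot p2  //  \lnot p1.
              branch 2.2.1.1 (add \lnot \lnot p2):
                ○ open, literals {p2=1, p4=1}.
              branch 2.2.1.2 (add \lnot p1):
                ○ open, literals {p1=0, p4=1}.
          branch 2.2.2 (add (\lnot p3 \leftrightarrow \lnot p4)):
            (\lnot p3 \leftrightarrow \lnot p4): β-rule — branch into \lnot p3, \lnot p4  //  \lnot \lnot p3, \lnot \lnot p4.
              branch 2.2.2.1 (add \lnot p3, \lnot p4):
                × closes — contains both p4 and \lnot p4.
              branch 2.2.2.2 (add \lnot \lnot p3, \lnot \lnot p4):
                ○ open, literals {p3=1, p4=1}.
3 branches closed, 12 open.
Each open branch fixes some atoms; the unmentioned ones are free. Counting distinct full assignments: branch {p2=0, p3=1} (p1, p4) contributes 4 new; branch {p2=0, p4=1} (p1, p3) contributes 2 new; branch {p2=1} (p1, p3, p4) contributes 8 new; branch {p1=0, p2=1} (p3, p4) contributes 0 new; branch {p2=1, p3=1} (p1, p4) contributes 0 new; branch {p1=0, p3=1} (p2, p4) contributes 0 new; branch {p2=1, p3=0, p4=0} (p1) contributes 0 new; branch {p2=1, p3=1, p4=1} (p1) contributes 0 new; branch {p3=1, p4=1} (p1, p2) contributes 0 new; branch {p2=1, p4=1} (p1, p3) contributes 0 new; branch {p1=0, p4=1} (p2, p3) contributes 0 new; branch {p3=1, p4=1} (p1, p2) contributes 0 new. Total: 14.

14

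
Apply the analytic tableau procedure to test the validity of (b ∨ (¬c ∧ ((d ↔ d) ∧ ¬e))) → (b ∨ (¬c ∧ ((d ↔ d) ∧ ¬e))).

Assume the negation and expand:
Initial set: {¬((b ∨ (¬c ∧ ((d ↔ d) ∧ ¬e))) → (b ∨ (¬c ∧ ((d ↔ d) ∧ ¬e))))}.
¬((b ∨ (¬c ∧ ((d ↔ d) ∧ ¬e))) → (b ∨ (¬c ∧ ((d ↔ d) ∧ ¬e)))): α-rule — add (b ∨ (¬c ∧ ((d ↔ d) ∧ ¬e))), ¬(b ∨ (¬c ∧ ((d ↔ d) ∧ ¬e))).
¬(b ∨ (¬c ∧ ((d ↔ d) ∧ ¬e))): α-rule — add ¬b, ¬(¬c ∧ ((d ↔ d) ∧ ¬e)).
(b ∨ (¬c ∧ ((d ↔ d) ∧ ¬e))): β-rule — branch into b  //  (¬c ∧ ((d ↔ d) ∧ ¬e)).
  branch 1 (add b):
    × closes — contains both b and ¬b.
  branch 2 (add (¬c ∧ ((d ↔ d) ∧ ¬e))):
    (¬c ∧ ((d ↔ d) ∧ ¬e)): α-rule — add ¬c, ((d ↔ d) ∧ ¬e).
    ((d ↔ d) ∧ ¬e): α-rule — add (d ↔ d), ¬e.
    ¬(¬c ∧ ((d ↔ d) ∧ ¬e)): β-rule — branch into ¬¬c  //  ¬((d ↔ d) ∧ ¬e).
      branch 2.1 (add ¬¬c):
        × closes — contains both c and ¬c.
      branch 2.2 (add ¬((d ↔ d) ∧ ¬e)):
        (d ↔ d): β-rule — branch into d, d  //  ¬d, ¬d.
          branch 2.2.1 (add d, d):
            ¬((d ↔ d) ∧ ¬e): β-rule — branch into ¬(d ↔ d)  //  ¬¬e.
              branch 2.2.1.1 (add ¬(d ↔ d)):
                ¬(d ↔ d): β-rule — branch into d, ¬d  //  ¬d, d.
                  branch 2.2.1.1.1 (add d, ¬d):
                    × closes — contains both d and ¬d.
                  branch 2.2.1.1.2 (add ¬d, d):
                    × closes — contains both d and ¬d.
              branch 2.2.1.2 (add ¬¬e):
                × closes — contains both e and ¬e.
          branch 2.2.2 (add ¬d, ¬d):
            ¬((d ↔ d) ∧ ¬e): β-rule — branch into ¬(d ↔ d)  //  ¬¬e.
              branch 2.2.2.1 (add ¬(d ↔ d)):
                ¬(d ↔ d): β-rule — branch into d, ¬d  //  ¬d, d.
                  branch 2.2.2.1.1 (add d, ¬d):
                    × closes — contains both d and ¬d.
                  branch 2.2.2.1.2 (add ¬d, d):
                    × closes — contains both d and ¬d.
              branch 2.2.2.2 (add ¬¬e):
                × closes — contains both e and ¬e.
All 8 branches close.
Every branch closed, so the negation is unsatisfiable and the formula is valid.

Valid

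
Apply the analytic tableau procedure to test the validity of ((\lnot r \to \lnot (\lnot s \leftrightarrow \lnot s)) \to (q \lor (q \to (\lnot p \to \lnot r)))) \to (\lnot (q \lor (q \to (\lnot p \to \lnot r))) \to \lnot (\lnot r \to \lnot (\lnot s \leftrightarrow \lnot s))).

Valid

Assume the negation and expand:
Initial set: {F (((\lnot r \to \lnot (\lnot s \leftrightarrow \lnot s)) \to (q \lor (q \to (\lnot p \to \lnot r)))) \to (\lnot (q \lor (q \to (\lnot p \to \lnot r))) \to \lnot (\lnot r \to \lnot (\lnot s \leftrightarrow \lnot s))))}.
F (((\lnot r \to \lnot (\lnot s \leftrightarrow \lnot s)) \to (q \lor (q \to (\lnot p \to \lnot r)))) \to (\lnot (q \lor (q \to (\lnot p \to \lnot r))) \to \lnot (\lnot r \to \lnot (\lnot s \leftrightarrow \lnot s)))): α-rule — add T ((\lnot r \to \lnot (\lnot s \leftrightarrow \lnot s)) \to (q \lor (q \to (\lnot p \to \lnot r)))), F (\lnot (q \lor (q \to (\lnot p \to \lnot r))) \to \lnot (\lnot r \to \lnot (\lnot s \leftrightarrow \lnot s))).
F (\lnot (q \lor (q \to (\lnot p \to \lnot r))) \to \lnot (\lnot r \to \lnot (\lnot s \leftrightarrow \lnot s))): α-rule — add T \lnot (q \lor (q \to (\lnot p \to \lnot r))), F \lnot (\lnot r \to \lnot (\lnot s \leftrightarrow \lnot s)).
T \lnot (q \lor (q \to (\lnot p \to \lnot r))): α-rule — add F q, F (q \to (\lnot p \to \lnot r)).
F (q \to (\lnot p \to \lnot r)): α-rule — add T q, F (\lnot p \to \lnot r).
× closes — contains both q and \lnot q.
All 1 branch closes.
Every branch closed, so the negation is unsatisfiable and the formula is valid.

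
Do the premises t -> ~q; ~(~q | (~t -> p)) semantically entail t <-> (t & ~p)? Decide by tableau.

Initial set: {(t -> ~q); ~(~q | (~t -> p)); ~(t <-> (t & ~p))}.
~(~q | (~t -> p)): α-rule — add ~~q, ~(~t -> p).
~(~t -> p): α-rule — add ~t, ~p.
(t -> ~q): β-rule — branch into ~t  //  ~q.
  branch 1 (add ~t):
    ~(t <-> (t & ~p)): β-rule — branch into t, ~(t & ~p)  //  ~t, (t & ~p).
      branch 1.1 (add t, ~(t & ~p)):
        × closes — contains both t and ~t.
      branch 1.2 (add ~t, (t & ~p)):
        (t & ~p): α-rule — add t, ~p.
        × closes — contains both t and ~t.
  branch 2 (add ~q):
    × closes — contains both q and ~q.
All 3 branches close.
Every branch closed, so the premises entail the conclusion.

Yes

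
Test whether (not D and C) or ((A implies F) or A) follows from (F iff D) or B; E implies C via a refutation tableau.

Initial set: {((F iff D) or B); (E implies C); not ((not D and C) or ((A implies F) or A))}.
not ((not D and C) or ((A implies F) or A)): α-rule — add not (not D and C), not ((A implies F) or A).
not ((A implies F) or A): α-rule — add not (A implies F), not A.
not (A implies F): α-rule — add A, not F.
× closes — contains both A and not A.
All 1 branch closes.
Every branch closed, so the premises entail the conclusion.

Yes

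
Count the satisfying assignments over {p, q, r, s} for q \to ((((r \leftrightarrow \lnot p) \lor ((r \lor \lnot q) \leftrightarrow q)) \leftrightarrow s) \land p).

10

Initial set: {(q \to ((((r \leftrightarrow \lnot p) \lor ((r \lor \lnot q) \leftrightarrow q)) \leftrightarrow s) \land p))}.
(q \to ((((r \leftrightarrow \lnot p) \lor ((r \lor \lnot q) \leftrightarrow q)) \leftrightarrow s) \land p)): β-rule — branch into \lnot q  //  ((((r \leftrightarrow \lnot p) \lor ((r \lor \lnot q) \leftrightarrow q)) \leftrightarrow s) \land p).
  branch 1 (add \lnot q):
    ○ open, literals {q=F}.
  branch 2 (add ((((r \leftrightarrow \lnot p) \lor ((r \lor \lnot q) \leftrightarrow q)) \leftrightarrow s) \land p)):
    ((((r \leftrightarrow \lnot p) \lor ((r \lor \lnot q) \leftrightarrow q)) \leftrightarrow s) \land p): α-rule — add (((r \leftrightarrow \lnot p) \lor ((r \lor \lnot q) \leftrightarrow q)) \leftrightarrow s), p.
    (((r \leftrightarrow \lnot p) \lor ((r \lor \lnot q) \leftrightarrow q)) \leftrightarrow s): β-rule — branch into ((r \leftrightarrow \lnot p) \lor ((r \lor \lnot q) \leftrightarrow q)), s  //  \lnot ((r \leftrightarrow \lnot p) \lor ((r \lor \lnot q) \leftrightarrow q)), \lnot s.
      branch 2.1 (add ((r \leftrightarrow \lnot p) \lor ((r \lor \lnot q) \leftrightarrow q)), s):
        ((r \leftrightarrow \lnot p) \lor ((r \lor \lnot q) \leftrightarrow q)): β-rule — branch into (r \leftrightarrow \lnot p)  //  ((r \lor \lnot q) \leftrightarrow q).
          branch 2.1.1 (add (r \leftrightarrow \lnot p)):
            (r \leftrightarrow \lnot p): β-rule — branch into r, \lnot p  //  \lnot r, \lnot \lnot p.
              branch 2.1.1.1 (add r, \lnot p):
                × closes — contains both p and \lnot p.
              branch 2.1.1.2 (add \lnot r, \lnot \lnot p):
                ○ open, literals {p=T, r=F, s=T}.
          branch 2.1.2 (add ((r \lor \lnot q) \leftrightarrow q)):
            ((r \lor \lnot q) \leftrightarrow q): β-rule — branch into (r \lor \lnot q), q  //  \lnot (r \lor \lnot q), \lnot q.
              branch 2.1.2.1 (add (r \lor \lnot q), q):
                (r \lor \lnot q): β-rule — branch into r  //  \lnot q.
                  branch 2.1.2.1.1 (add r):
                    ○ open, literals {p=T, q=T, r=T, s=T}.
                  branch 2.1.2.1.2 (add \lnot q):
                    × closes — contains both q and \lnot q.
              branch 2.1.2.2 (add \lnot (r \lor \lnot q), \lnot q):
                \lnot (r \lor \lnot q): α-rule — add \lnot r, \lnot \lnot q.
                × closes — contains both q and \lnot q.
      branch 2.2 (add \lnot ((r \leftrightarrow \lnot p) \lor ((r \lor \lnot q) \leftrightarrow q)), \lnot s):
        \lnot ((r \leftrightarrow \lnot p) \lor ((r \lor \lnot q) \leftrightarrow q)): α-rule — add \lnot (r \leftrightarrow \lnot p), \lnot ((r \lor \lnot q) \leftrightarrow q).
        \lnot (r \leftrightarrow \lnot p): β-rule — branch into r, \lnot \lnot p  //  \lnot r, \lnot p.
          branch 2.2.1 (add r, \lnot \lnot p):
            \lnot ((r \lor \lnot q) \leftrightarrow q): β-rule — branch into (r \lor \lnot q), \lnot q  //  \lnot (r \lor \lnot q), q.
              branch 2.2.1.1 (add (r \lor \lnot q), \lnot q):
                (r \lor \lnot q): β-rule — branch into r  //  \lnot q.
                  branch 2.2.1.1.1 (add r):
                    ○ open, literals {p=T, q=F, r=T, s=F}.
                  branch 2.2.1.1.2 (add \lnot q):
                    ○ open, literals {p=T, q=F, r=T, s=F}.
              branch 2.2.1.2 (add \lnot (r \lor \lnot q), q):
                \lnot (r \lor \lnot q): α-rule — add \lnot r, \lnot \lnot q.
                × closes — contains both r and \lnot r.
          branch 2.2.2 (add \lnot r, \lnot p):
            × closes — contains both p and \lnot p.
5 branches closed, 5 open.
Each open branch fixes some atoms; the unmentioned ones are free. Counting distinct full assignments: branch {q=F} (p, r, s) contributes 8 new; branch {p=T, r=F, s=T} (q) contributes 1 new; branch {p=T, q=T, r=T, s=T} (none free) contributes 1 new; branch {p=T, q=F, r=T, s=F} (none free) contributes 0 new; branch {p=T, q=F, r=T, s=F} (none free) contributes 0 new. Total: 10.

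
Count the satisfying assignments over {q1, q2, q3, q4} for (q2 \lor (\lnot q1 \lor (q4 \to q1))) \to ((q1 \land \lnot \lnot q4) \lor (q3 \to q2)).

13

Initial set: {((q2 \lor (\lnot q1 \lor (q4 \to q1))) \to ((q1 \land \lnot \lnot q4) \lor (q3 \to q2)))}.
((q2 \lor (\lnot q1 \lor (q4 \to q1))) \to ((q1 \land \lnot \lnot q4) \lor (q3 \to q2))): β-rule — branch into \lnot (q2 \lor (\lnot q1 \lor (q4 \to q1)))  //  ((q1 \land \lnot \lnot q4) \lor (q3 \to q2)).
  branch 1 (add \lnot (q2 \lor (\lnot q1 \lor (q4 \to q1)))):
    \lnot (q2 \lor (\lnot q1 \lor (q4 \to q1))): α-rule — add \lnot q2, \lnot (\lnot q1 \lor (q4 \to q1)).
    \lnot (\lnot q1 \lor (q4 \to q1)): α-rule — add \lnot \lnot q1, \lnot (q4 \to q1).
    \lnot (q4 \to q1): α-rule — add q4, \lnot q1.
    × closes — contains both q1 and \lnot q1.
  branch 2 (add ((q1 \land \lnot \lnot q4) \lor (q3 \to q2))):
    ((q1 \land \lnot \lnot q4) \lor (q3 \to q2)): β-rule — branch into (q1 \land \lnot \lnot q4)  //  (q3 \to q2).
      branch 2.1 (add (q1 \land \lnot \lnot q4)):
        (q1 \land \lnot \lnot q4): α-rule — add q1, \lnot \lnot q4.
        \lnot \lnot q4: drop double negation, giving q4.
        ○ open, literals {q1=true, q4=true}.
      branch 2.2 (add (q3 \to q2)):
        (q3 \to q2): β-rule — branch into \lnot q3  //  q2.
          branch 2.2.1 (add \lnot q3):
            ○ open, literals {q3=false}.
          branch 2.2.2 (add q2):
            ○ open, literals {q2=true}.
1 branch closed, 3 open.
Each open branch fixes some atoms; the unmentioned ones are free. Counting distinct full assignments: branch {q1=true, q4=true} (q2, q3) contributes 4 new; branch {q3=false} (q1, q2, q4) contributes 6 new; branch {q2=true} (q1, q3, q4) contributes 3 new. Total: 13.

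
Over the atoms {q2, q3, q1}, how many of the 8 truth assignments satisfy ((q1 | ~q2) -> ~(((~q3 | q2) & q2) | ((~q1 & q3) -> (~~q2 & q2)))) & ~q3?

Initial set: {(((q1 | ~q2) -> ~(((~q3 | q2) & q2) | ((~q1 & q3) -> (~~q2 & q2)))) & ~q3)}.
(((q1 | ~q2) -> ~(((~q3 | q2) & q2) | ((~q1 & q3) -> (~~q2 & q2)))) & ~q3): α-rule — add ((q1 | ~q2) -> ~(((~q3 | q2) & q2) | ((~q1 & q3) -> (~~q2 & q2)))), ~q3.
((q1 | ~q2) -> ~(((~q3 | q2) & q2) | ((~q1 & q3) -> (~~q2 & q2)))): β-rule — branch into ~(q1 | ~q2)  //  ~(((~q3 | q2) & q2) | ((~q1 & q3) -> (~~q2 & q2))).
  branch 1 (add ~(q1 | ~q2)):
    ~(q1 | ~q2): α-rule — add ~q1, ~~q2.
    ○ open, literals {q1=0, q2=1, q3=0}.
  branch 2 (add ~(((~q3 | q2) & q2) | ((~q1 & q3) -> (~~q2 & q2)))):
    ~(((~q3 | q2) & q2) | ((~q1 & q3) -> (~~q2 & q2))): α-rule — add ~((~q3 | q2) & q2), ~((~q1 & q3) -> (~~q2 & q2)).
    ~((~q1 & q3) -> (~~q2 & q2)): α-rule — add (~q1 & q3), ~(~~q2 & q2).
    (~q1 & q3): α-rule — add ~q1, q3.
    × closes — contains both q3 and ~q3.
1 branch closed, 1 open.
Each open branch fixes some atoms; the unmentioned ones are free. Counting distinct full assignments: branch {q1=0, q2=1, q3=0} (none free) contributes 1 new. Total: 1.

1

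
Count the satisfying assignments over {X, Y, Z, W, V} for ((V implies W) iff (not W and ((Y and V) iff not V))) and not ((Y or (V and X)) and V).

Initial set: {(((V implies W) iff (not W and ((Y and V) iff not V))) and not ((Y or (V and X)) and V))}.
(((V implies W) iff (not W and ((Y and V) iff not V))) and not ((Y or (V and X)) and V)): α-rule — add ((V implies W) iff (not W and ((Y and V) iff not V))), not ((Y or (V and X)) and V).
((V implies W) iff (not W and ((Y and V) iff not V))): β-rule — branch into (V implies W), (not W and ((Y and V) iff not V))  //  not (V implies W), not (not W and ((Y and V) iff not V)).
  branch 1 (add (V implies W), (not W and ((Y and V) iff not V))):
    (not W and ((Y and V) iff not V)): α-rule — add not W, ((Y and V) iff not V).
    not ((Y or (V and X)) and V): β-rule — branch into not (Y or (V and X))  //  not V.
      branch 1.1 (add not (Y or (V and X))):
        not (Y or (V and X)): α-rule — add not Y, not (V and X).
        (V implies W): β-rule — branch into not V  //  W.
          branch 1.1.1 (add not V):
            ((Y and V) iff not V): β-rule — branch into (Y and V), not V  //  not (Y and V), not not V.
              branch 1.1.1.1 (add (Y and V), not V):
                (Y and V): α-rule — add Y, V.
                × closes — contains both Y and not Y.
              branch 1.1.1.2 (add not (Y and V), not not V):
                × closes — contains both V and not V.
          branch 1.1.2 (add W):
            × closes — contains both W and not W.
      branch 1.2 (add not V):
        (V implies W): β-rule — branch into not V  //  W.
          branch 1.2.1 (add not V):
            ((Y and V) iff not V): β-rule — branch into (Y and V), not V  //  not (Y and V), not not V.
              branch 1.2.1.1 (add (Y and V), not V):
                (Y and V): α-rule — add Y, V.
                × closes — contains both V and not V.
              branch 1.2.1.2 (add not (Y and V), not not V):
                × closes — contains both V and not V.
          branch 1.2.2 (add W):
            × closes — contains both W and not W.
  branch 2 (add not (V implies W), not (not W and ((Y and V) iff not V))):
    not (V implies W): α-rule — add V, not W.
    not ((Y or (V and X)) and V): β-rule — branch into not (Y or (V and X))  //  not V.
      branch 2.1 (add not (Y or (V and X))):
        not (Y or (V and X)): α-rule — add not Y, not (V and X).
        not (not W and ((Y and V) iff not V)): β-rule — branch into not not W  //  not ((Y and V) iff not V).
          branch 2.1.1 (add not not W):
            × closes — contains both W and not W.
          branch 2.1.2 (add not ((Y and V) iff not V)):
            not (V and X): β-rule — branch into not V  //  not X.
              branch 2.1.2.1 (add not V):
                × closes — contains both V and not V.
              branch 2.1.2.2 (add not X):
                not ((Y and V) iff not V): β-rule — branch into (Y and V), not not V  //  not (Y and V), not V.
                  branch 2.1.2.2.1 (add (Y and V), not not V):
                    (Y and V): α-rule — add Y, V.
                    × closes — contains both Y and not Y.
                  branch 2.1.2.2.2 (add not (Y and V), not V):
                    × closes — contains both V and not V.
      branch 2.2 (add not V):
        × closes — contains both V and not V.
All 11 branches close.
No open branches: the formula has 0 satisfying assignments.

0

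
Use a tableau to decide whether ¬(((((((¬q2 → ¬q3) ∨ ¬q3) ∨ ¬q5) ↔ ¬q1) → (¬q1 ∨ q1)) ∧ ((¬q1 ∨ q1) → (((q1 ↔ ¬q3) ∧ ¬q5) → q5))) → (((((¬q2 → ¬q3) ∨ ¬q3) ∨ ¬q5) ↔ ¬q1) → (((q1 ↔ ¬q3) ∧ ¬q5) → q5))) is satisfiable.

Unsatisfiable

Initial set: {¬(((((((¬q2 → ¬q3) ∨ ¬q3) ∨ ¬q5) ↔ ¬q1) → (¬q1 ∨ q1)) ∧ ((¬q1 ∨ q1) → (((q1 ↔ ¬q3) ∧ ¬q5) → q5))) → (((((¬q2 → ¬q3) ∨ ¬q3) ∨ ¬q5) ↔ ¬q1) → (((q1 ↔ ¬q3) ∧ ¬q5) → q5)))}.
¬(((((((¬q2 → ¬q3) ∨ ¬q3) ∨ ¬q5) ↔ ¬q1) → (¬q1 ∨ q1)) ∧ ((¬q1 ∨ q1) → (((q1 ↔ ¬q3) ∧ ¬q5) → q5))) → (((((¬q2 → ¬q3) ∨ ¬q3) ∨ ¬q5) ↔ ¬q1) → (((q1 ↔ ¬q3) ∧ ¬q5) → q5))): α-rule — add ((((((¬q2 → ¬q3) ∨ ¬q3) ∨ ¬q5) ↔ ¬q1) → (¬q1 ∨ q1)) ∧ ((¬q1 ∨ q1) → (((q1 ↔ ¬q3) ∧ ¬q5) → q5))), ¬(((((¬q2 → ¬q3) ∨ ¬q3) ∨ ¬q5) ↔ ¬q1) → (((q1 ↔ ¬q3) ∧ ¬q5) → q5)).
((((((¬q2 → ¬q3) ∨ ¬q3) ∨ ¬q5) ↔ ¬q1) → (¬q1 ∨ q1)) ∧ ((¬q1 ∨ q1) → (((q1 ↔ ¬q3) ∧ ¬q5) → q5))): α-rule — add (((((¬q2 → ¬q3) ∨ ¬q3) ∨ ¬q5) ↔ ¬q1) → (¬q1 ∨ q1)), ((¬q1 ∨ q1) → (((q1 ↔ ¬q3) ∧ ¬q5) → q5)).
¬(((((¬q2 → ¬q3) ∨ ¬q3) ∨ ¬q5) ↔ ¬q1) → (((q1 ↔ ¬q3) ∧ ¬q5) → q5)): α-rule — add ((((¬q2 → ¬q3) ∨ ¬q3) ∨ ¬q5) ↔ ¬q1), ¬(((q1 ↔ ¬q3) ∧ ¬q5) → q5).
¬(((q1 ↔ ¬q3) ∧ ¬q5) → q5): α-rule — add ((q1 ↔ ¬q3) ∧ ¬q5), ¬q5.
((q1 ↔ ¬q3) ∧ ¬q5): α-rule — add (q1 ↔ ¬q3), ¬q5.
(((((¬q2 → ¬q3) ∨ ¬q3) ∨ ¬q5) ↔ ¬q1) → (¬q1 ∨ q1)): β-rule — branch into ¬((((¬q2 → ¬q3) ∨ ¬q3) ∨ ¬q5) ↔ ¬q1)  //  (¬q1 ∨ q1).
  branch 1 (add ¬((((¬q2 → ¬q3) ∨ ¬q3) ∨ ¬q5) ↔ ¬q1)):
    ((¬q1 ∨ q1) → (((q1 ↔ ¬q3) ∧ ¬q5) → q5)): β-rule — branch into ¬(¬q1 ∨ q1)  //  (((q1 ↔ ¬q3) ∧ ¬q5) → q5).
      branch 1.1 (add ¬(¬q1 ∨ q1)):
        ¬(¬q1 ∨ q1): α-rule — add ¬¬q1, ¬q1.
        × closes — contains both q1 and ¬q1.
      branch 1.2 (add (((q1 ↔ ¬q3) ∧ ¬q5) → q5)):
        ((((¬q2 → ¬q3) ∨ ¬q3) ∨ ¬q5) ↔ ¬q1): β-rule — branch into (((¬q2 → ¬q3) ∨ ¬q3) ∨ ¬q5), ¬q1  //  ¬(((¬q2 → ¬q3) ∨ ¬q3) ∨ ¬q5), ¬¬q1.
          branch 1.2.1 (add (((¬q2 → ¬q3) ∨ ¬q3) ∨ ¬q5), ¬q1):
            (q1 ↔ ¬q3): β-rule — branch into q1, ¬q3  //  ¬q1, ¬¬q3.
              branch 1.2.1.1 (add q1, ¬q3):
                × closes — contains both q1 and ¬q1.
              branch 1.2.1.2 (add ¬q1, ¬¬q3):
                ¬((((¬q2 → ¬q3) ∨ ¬q3) ∨ ¬q5) ↔ ¬q1): β-rule — branch into (((¬q2 → ¬q3) ∨ ¬q3) ∨ ¬q5), ¬¬q1  //  ¬(((¬q2 → ¬q3) ∨ ¬q3) ∨ ¬q5), ¬q1.
                  branch 1.2.1.2.1 (add (((¬q2 → ¬q3) ∨ ¬q3) ∨ ¬q5), ¬¬q1):
                    × closes — contains both q1 and ¬q1.
                  branch 1.2.1.2.2 (add ¬(((¬q2 → ¬q3) ∨ ¬q3) ∨ ¬q5), ¬q1):
                    ¬(((¬q2 → ¬q3) ∨ ¬q3) ∨ ¬q5): α-rule — add ¬((¬q2 → ¬q3) ∨ ¬q3), ¬¬q5.
                    × closes — contains both q5 and ¬q5.
          branch 1.2.2 (add ¬(((¬q2 → ¬q3) ∨ ¬q3) ∨ ¬q5), ¬¬q1):
            ¬(((¬q2 → ¬q3) ∨ ¬q3) ∨ ¬q5): α-rule — add ¬((¬q2 → ¬q3) ∨ ¬q3), ¬¬q5.
            × closes — contains both q5 and ¬q5.
  branch 2 (add (¬q1 ∨ q1)):
    ((¬q1 ∨ q1) → (((q1 ↔ ¬q3) ∧ ¬q5) → q5)): β-rule — branch into ¬(¬q1 ∨ q1)  //  (((q1 ↔ ¬q3) ∧ ¬q5) → q5).
      branch 2.1 (add ¬(¬q1 ∨ q1)):
        ¬(¬q1 ∨ q1): α-rule — add ¬¬q1, ¬q1.
        × closes — contains both q1 and ¬q1.
      branch 2.2 (add (((q1 ↔ ¬q3) ∧ ¬q5) → q5)):
        ((((¬q2 → ¬q3) ∨ ¬q3) ∨ ¬q5) ↔ ¬q1): β-rule — branch into (((¬q2 → ¬q3) ∨ ¬q3) ∨ ¬q5), ¬q1  //  ¬(((¬q2 → ¬q3) ∨ ¬q3) ∨ ¬q5), ¬¬q1.
          branch 2.2.1 (add (((¬q2 → ¬q3) ∨ ¬q3) ∨ ¬q5), ¬q1):
            (q1 ↔ ¬q3): β-rule — branch into q1, ¬q3  //  ¬q1, ¬¬q3.
              branch 2.2.1.1 (add q1, ¬q3):
                × closes — contains both q1 and ¬q1.
              branch 2.2.1.2 (add ¬q1, ¬¬q3):
                (¬q1 ∨ q1): β-rule — branch into ¬q1  //  q1.
                  branch 2.2.1.2.1 (add ¬q1):
                    (((q1 ↔ ¬q3) ∧ ¬q5) → q5): β-rule — branch into ¬((q1 ↔ ¬q3) ∧ ¬q5)  //  q5.
                      branch 2.2.1.2.1.1 (add ¬((q1 ↔ ¬q3) ∧ ¬q5)):
                        (((¬q2 → ¬q3) ∨ ¬q3) ∨ ¬q5): β-rule — branch into ((¬q2 → ¬q3) ∨ ¬q3)  //  ¬q5.
                          branch 2.2.1.2.1.1.1 (add ((¬q2 → ¬q3) ∨ ¬q3)):
                            ¬((q1 ↔ ¬q3) ∧ ¬q5): β-rule — branch into ¬(q1 ↔ ¬q3)  //  ¬¬q5.
                              branch 2.2.1.2.1.1.1.1 (add ¬(q1 ↔ ¬q3)):
                                ((¬q2 → ¬q3) ∨ ¬q3): β-rule — branch into (¬q2 → ¬q3)  //  ¬q3.
                                  branch 2.2.1.2.1.1.1.1.1 (add (¬q2 → ¬q3)):
                                    ¬(q1 ↔ ¬q3): β-rule — branch into q1, ¬¬q3  //  ¬q1, ¬q3.
                                      branch 2.2.1.2.1.1.1.1.1.1 (add q1, ¬¬q3):
                                        × closes — contains both q1 and ¬q1.
                                      branch 2.2.1.2.1.1.1.1.1.2 (add ¬q1, ¬q3):
                                        × closes — contains both q3 and ¬q3.
                                  branch 2.2.1.2.1.1.1.1.2 (add ¬q3):
                                    × closes — contains both q3 and ¬q3.
                              branch 2.2.1.2.1.1.1.2 (add ¬¬q5):
                                × closes — contains both q5 and ¬q5.
                          branch 2.2.1.2.1.1.2 (add ¬q5):
                            ¬((q1 ↔ ¬q3) ∧ ¬q5): β-rule — branch into ¬(q1 ↔ ¬q3)  //  ¬¬q5.
                              branch 2.2.1.2.1.1.2.1 (add ¬(q1 ↔ ¬q3)):
                                ¬(q1 ↔ ¬q3): β-rule — branch into q1, ¬¬q3  //  ¬q1, ¬q3.
                                  branch 2.2.1.2.1.1.2.1.1 (add q1, ¬¬q3):
                                    × closes — contains both q1 and ¬q1.
                                  branch 2.2.1.2.1.1.2.1.2 (add ¬q1, ¬q3):
                                    × closes — contains both q3 and ¬q3.
                              branch 2.2.1.2.1.1.2.2 (add ¬¬q5):
                                × closes — contains both q5 and ¬q5.
                      branch 2.2.1.2.1.2 (add q5):
                        × closes — contains both q5 and ¬q5.
                  branch 2.2.1.2.2 (add q1):
                    × closes — contains both q1 and ¬q1.
          branch 2.2.2 (add ¬(((¬q2 → ¬q3) ∨ ¬q3) ∨ ¬q5), ¬¬q1):
            ¬(((¬q2 → ¬q3) ∨ ¬q3) ∨ ¬q5): α-rule — add ¬((¬q2 → ¬q3) ∨ ¬q3), ¬¬q5.
            × closes — contains both q5 and ¬q5.
All 17 branches close.
Every branch closed; the formula is unsatisfiable.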